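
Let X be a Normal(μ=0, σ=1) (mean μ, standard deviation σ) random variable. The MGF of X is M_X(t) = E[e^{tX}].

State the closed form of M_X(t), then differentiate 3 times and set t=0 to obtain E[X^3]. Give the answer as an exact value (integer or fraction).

M_X(t) = e^(t^2/2)
dM/dt = t*e^(t^2/2)
d^2M/dt^2 = t^2*e^(t^2/2) + e^(t^2/2)
d^3M/dt^3 = t^3*e^(t^2/2) + 3*t*e^(t^2/2)

E[X^3] = d^3M/dt^3 |_{t=0} = 0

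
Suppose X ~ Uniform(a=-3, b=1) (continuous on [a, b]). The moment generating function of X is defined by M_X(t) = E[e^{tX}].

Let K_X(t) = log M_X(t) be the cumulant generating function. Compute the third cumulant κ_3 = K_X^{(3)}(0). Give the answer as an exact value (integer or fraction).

κ_3 = D^3[K](0) = 0

M_X(t) = (e^(t) - e^(-3*t))/(4*t)
K_X(t) = log M_X(t) = -log(t) + log(e^(t) - e^(-3*t)) - 2*log(2)
D^3[K](t) = (64*t^3*e^(8*t) + 64*t^3*e^(4*t) - 2*e^(12*t) + 6*e^(8*t) - 6*e^(4*t) + 2)/(t^3*e^(12*t) - 3*t^3*e^(8*t) + 3*t^3*e^(4*t) - t^3)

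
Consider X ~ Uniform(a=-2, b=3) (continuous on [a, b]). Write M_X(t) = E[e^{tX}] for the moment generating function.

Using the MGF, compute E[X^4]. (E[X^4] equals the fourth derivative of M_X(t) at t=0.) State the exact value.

M_X(t) = (e^(3*t) - e^(-2*t))/(5*t)
M^(4)(t) = (81*t^4*e^(5*t) - 16*t^4 - 108*t^3*e^(5*t) - 32*t^3 + 108*t^2*e^(5*t) - 48*t^2 - 72*t*e^(5*t) - 48*t + 24*e^(5*t) - 24)*e^(-2*t)/(5*t^5)

E[X^4] = M^(4)(0) = 11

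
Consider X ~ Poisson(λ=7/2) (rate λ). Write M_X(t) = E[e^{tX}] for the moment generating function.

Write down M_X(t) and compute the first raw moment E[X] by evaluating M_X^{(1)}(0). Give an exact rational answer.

E[X] = M′(0) = 7/2

M_X(t) = e^(7*e^(t)/2 - 7/2)
M′(t) = 7*e^(-7/2)*e^(t)*e^(7*e^(t)/2)/2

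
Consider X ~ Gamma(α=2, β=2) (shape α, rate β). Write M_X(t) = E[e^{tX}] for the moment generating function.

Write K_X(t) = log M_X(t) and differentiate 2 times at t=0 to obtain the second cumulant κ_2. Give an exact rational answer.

M_X(t) = 4/(2 - t)^2
K_X(t) = log M_X(t) = -2*log(2 - t) + 2*log(2)
K^(2)(t) = 2/(t^2 - 4*t + 4)

κ_2 = K^(2)(0) = 1/2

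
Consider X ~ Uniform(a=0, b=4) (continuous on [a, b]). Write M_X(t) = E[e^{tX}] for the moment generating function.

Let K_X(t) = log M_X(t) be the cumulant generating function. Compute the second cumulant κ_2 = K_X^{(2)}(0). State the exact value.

κ_2 = K^(2)(0) = 4/3

M_X(t) = (e^(4*t) - 1)/(4*t)
K_X(t) = log M_X(t) = -log(t) + log(e^(4*t) - 1) - 2*log(2)
K^(2)(t) = (-16*t^2*e^(4*t) + e^(8*t) - 2*e^(4*t) + 1)/(t^2*e^(8*t) - 2*t^2*e^(4*t) + t^2)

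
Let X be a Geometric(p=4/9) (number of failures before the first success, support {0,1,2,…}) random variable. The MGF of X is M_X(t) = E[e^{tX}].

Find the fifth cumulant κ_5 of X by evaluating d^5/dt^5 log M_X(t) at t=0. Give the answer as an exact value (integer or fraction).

M_X(t) = 4/(9*(1 - 5*e^(t)/9))
K_X(t) = log M_X(t) = -log(1 - 5*e^(t)/9) - 2*log(3) + 2*log(2)
K^(5)(t) = (-5625*e^(4*t) - 111375*e^(3*t) - 200475*e^(2*t) - 32805*e^(t))/(3125*e^(5*t) - 28125*e^(4*t) + 101250*e^(3*t) - 182250*e^(2*t) + 164025*e^(t) - 59049)

κ_5 = K^(5)(0) = 43785/128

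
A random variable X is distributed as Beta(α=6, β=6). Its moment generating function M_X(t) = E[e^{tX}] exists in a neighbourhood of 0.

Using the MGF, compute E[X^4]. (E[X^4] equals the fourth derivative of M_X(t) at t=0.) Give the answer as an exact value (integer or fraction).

E[X^4] = D^4[M](0) = 6/65

M_X(t) = ₁F₁(6; 12; t)
D^4[M](t) = 6*₁F₁(10; 16; t)/65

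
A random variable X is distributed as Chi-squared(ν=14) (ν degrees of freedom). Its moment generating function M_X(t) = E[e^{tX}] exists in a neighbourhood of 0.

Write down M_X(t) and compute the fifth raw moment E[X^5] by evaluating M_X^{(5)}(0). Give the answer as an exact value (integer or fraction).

M_X(t) = (1 - 2*t)^(-7)
D^5[M](t) = 1774080/(4096*t^12 - 24576*t^11 + 67584*t^10 - 112640*t^9 + 126720*t^8 - 101376*t^7 + 59136*t^6 - 25344*t^5 + 7920*t^4 - 1760*t^3 + 264*t^2 - 24*t + 1)

E[X^5] = D^5[M](0) = 1774080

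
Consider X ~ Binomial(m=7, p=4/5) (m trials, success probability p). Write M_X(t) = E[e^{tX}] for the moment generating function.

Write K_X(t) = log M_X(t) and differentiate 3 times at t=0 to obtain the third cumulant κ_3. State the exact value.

κ_3 = D^3[K](0) = -84/125

M_X(t) = (4*e^(t)/5 + 1/5)^7
K_X(t) = log M_X(t) = 7*log(4*e^(t)/5 + 1/5)
D^3[K](t) = (-112*e^(2*t) + 28*e^(t))/(64*e^(3*t) + 48*e^(2*t) + 12*e^(t) + 1)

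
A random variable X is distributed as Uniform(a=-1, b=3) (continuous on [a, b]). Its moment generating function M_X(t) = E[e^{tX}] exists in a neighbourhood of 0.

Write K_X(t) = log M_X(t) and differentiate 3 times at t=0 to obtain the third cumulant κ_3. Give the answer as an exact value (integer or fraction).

κ_3 = D^3[K](0) = 0

M_X(t) = (e^(3*t) - e^(-t))/(4*t)
K_X(t) = log M_X(t) = -log(t) + log(e^(3*t) - e^(-t)) - 2*log(2)
D^3[K](t) = (64*t^3*e^(8*t) + 64*t^3*e^(4*t) - 2*e^(12*t) + 6*e^(8*t) - 6*e^(4*t) + 2)/(t^3*e^(12*t) - 3*t^3*e^(8*t) + 3*t^3*e^(4*t) - t^3)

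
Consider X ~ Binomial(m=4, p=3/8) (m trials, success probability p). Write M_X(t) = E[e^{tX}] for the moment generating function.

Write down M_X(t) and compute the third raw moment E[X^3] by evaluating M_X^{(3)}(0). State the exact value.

E[X^3] = d^3M/dt^3 |_{t=0} = 501/64

M_X(t) = (3*e^(t)/8 + 5/8)^4
dM/dt = 81*e^(4*t)/1024 + 405*e^(3*t)/1024 + 675*e^(2*t)/1024 + 375*e^(t)/1024
d^2M/dt^2 = 81*e^(4*t)/256 + 1215*e^(3*t)/1024 + 675*e^(2*t)/512 + 375*e^(t)/1024
d^3M/dt^3 = 81*e^(4*t)/64 + 3645*e^(3*t)/1024 + 675*e^(2*t)/256 + 375*e^(t)/1024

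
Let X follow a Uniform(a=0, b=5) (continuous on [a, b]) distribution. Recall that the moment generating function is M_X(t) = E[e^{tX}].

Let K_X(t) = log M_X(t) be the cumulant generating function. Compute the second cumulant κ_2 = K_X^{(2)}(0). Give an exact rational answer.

M_X(t) = (e^(5*t) - 1)/(5*t)
K_X(t) = log M_X(t) = -log(t) + log(e^(5*t) - 1) - log(5)
dK/dt = (5*t*e^(5*t) - e^(5*t) + 1)/(t*e^(5*t) - t)
d^2K/dt^2 = (-25*t^2*e^(5*t) + e^(10*t) - 2*e^(5*t) + 1)/(t^2*e^(10*t) - 2*t^2*e^(5*t) + t^2)

κ_2 = d^2K/dt^2 |_{t=0} = 25/12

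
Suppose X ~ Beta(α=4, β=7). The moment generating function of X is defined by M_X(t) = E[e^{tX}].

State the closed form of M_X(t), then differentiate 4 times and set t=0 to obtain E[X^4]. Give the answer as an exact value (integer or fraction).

M_X(t) = ₁F₁(4; 11; t)
M^(4)(t) = 5*₁F₁(8; 15; t)/143

E[X^4] = M^(4)(0) = 5/143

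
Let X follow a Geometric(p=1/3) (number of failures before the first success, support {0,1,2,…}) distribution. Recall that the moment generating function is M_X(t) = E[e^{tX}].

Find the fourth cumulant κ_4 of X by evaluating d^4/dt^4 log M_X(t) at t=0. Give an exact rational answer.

κ_4 = K′′′′(0) = 222

M_X(t) = 1/(3*(1 - 2*e^(t)/3))
K_X(t) = log M_X(t) = -log(1 - 2*e^(t)/3) - log(3)
K′(t) = -2*e^(t)/(2*e^(t) - 3)
K′′(t) = 6*e^(t)/(4*e^(2*t) - 12*e^(t) + 9)
K′′′(t) = (-12*e^(2*t) - 18*e^(t))/(8*e^(3*t) - 36*e^(2*t) + 54*e^(t) - 27)
K′′′′(t) = (24*e^(3*t) + 144*e^(2*t) + 54*e^(t))/(16*e^(4*t) - 96*e^(3*t) + 216*e^(2*t) - 216*e^(t) + 81)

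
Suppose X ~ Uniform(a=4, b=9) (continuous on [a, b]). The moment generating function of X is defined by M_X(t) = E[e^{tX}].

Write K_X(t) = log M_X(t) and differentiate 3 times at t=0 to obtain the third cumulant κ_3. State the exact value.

M_X(t) = (e^(9*t) - e^(4*t))/(5*t)
K_X(t) = log M_X(t) = -log(t) + log(e^(9*t) - e^(4*t)) - log(5)
K^(3)(t) = (125*t^3*e^(10*t) + 125*t^3*e^(5*t) - 2*e^(15*t) + 6*e^(10*t) - 6*e^(5*t) + 2)/(t^3*e^(15*t) - 3*t^3*e^(10*t) + 3*t^3*e^(5*t) - t^3)

κ_3 = K^(3)(0) = 0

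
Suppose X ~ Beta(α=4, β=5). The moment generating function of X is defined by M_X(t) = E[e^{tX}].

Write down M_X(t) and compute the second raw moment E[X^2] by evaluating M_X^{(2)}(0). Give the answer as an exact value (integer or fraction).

E[X^2] = M^(2)(0) = 2/9

M_X(t) = ₁F₁(4; 9; t)
M^(2)(t) = 2*₁F₁(6; 11; t)/9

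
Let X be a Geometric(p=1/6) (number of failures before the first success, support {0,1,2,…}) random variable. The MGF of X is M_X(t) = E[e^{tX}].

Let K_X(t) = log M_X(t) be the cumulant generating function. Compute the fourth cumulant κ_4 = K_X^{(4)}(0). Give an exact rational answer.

M_X(t) = 1/(6*(1 - 5*e^(t)/6))
K_X(t) = log M_X(t) = -log(1 - 5*e^(t)/6) - log(6)
K^(4)(t) = (750*e^(3*t) + 3600*e^(2*t) + 1080*e^(t))/(625*e^(4*t) - 3000*e^(3*t) + 5400*e^(2*t) - 4320*e^(t) + 1296)

κ_4 = K^(4)(0) = 5430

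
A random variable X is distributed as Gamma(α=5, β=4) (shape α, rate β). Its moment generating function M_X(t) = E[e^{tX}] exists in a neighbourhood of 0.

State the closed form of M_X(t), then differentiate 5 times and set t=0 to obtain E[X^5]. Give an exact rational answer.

E[X^5] = d^5M/dt^5 |_{t=0} = 945/64

M_X(t) = 1024/(4 - t)^5
dM/dt = 5120/(t^6 - 24*t^5 + 240*t^4 - 1280*t^3 + 3840*t^2 - 6144*t + 4096)
d^2M/dt^2 = -30720/(t^7 - 28*t^6 + 336*t^5 - 2240*t^4 + 8960*t^3 - 21504*t^2 + 28672*t - 16384)
d^3M/dt^3 = 215040/(t^8 - 32*t^7 + 448*t^6 - 3584*t^5 + 17920*t^4 - 57344*t^3 + 114688*t^2 - 131072*t + 65536)
d^4M/dt^4 = -1720320/(t^9 - 36*t^8 + 576*t^7 - 5376*t^6 + 32256*t^5 - 129024*t^4 + 344064*t^3 - 589824*t^2 + 589824*t - 262144)
d^5M/dt^5 = 15482880/(t^10 - 40*t^9 + 720*t^8 - 7680*t^7 + 53760*t^6 - 258048*t^5 + 860160*t^4 - 1966080*t^3 + 2949120*t^2 - 2621440*t + 1048576)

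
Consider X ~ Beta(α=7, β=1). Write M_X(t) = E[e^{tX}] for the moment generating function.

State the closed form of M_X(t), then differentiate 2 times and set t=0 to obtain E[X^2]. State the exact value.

M_X(t) = ₁F₁(7; 8; t)
M′(t) = 7*₁F₁(8; 9; t)/8
M′′(t) = 7*₁F₁(9; 10; t)/9

E[X^2] = M′′(0) = 7/9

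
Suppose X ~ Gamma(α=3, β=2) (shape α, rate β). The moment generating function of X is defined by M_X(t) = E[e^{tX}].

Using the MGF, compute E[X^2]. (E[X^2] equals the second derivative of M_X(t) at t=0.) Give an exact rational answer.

E[X^2] = d^2M/dt^2 |_{t=0} = 3

M_X(t) = 8/(2 - t)^3
dM/dt = 24/(t^4 - 8*t^3 + 24*t^2 - 32*t + 16)
d^2M/dt^2 = -96/(t^5 - 10*t^4 + 40*t^3 - 80*t^2 + 80*t - 32)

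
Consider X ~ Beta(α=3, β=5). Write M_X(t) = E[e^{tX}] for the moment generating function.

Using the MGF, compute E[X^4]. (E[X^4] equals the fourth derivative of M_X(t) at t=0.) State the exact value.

M_X(t) = ₁F₁(3; 8; t)
M^(4)(t) = ₁F₁(7; 12; t)/22

E[X^4] = M^(4)(0) = 1/22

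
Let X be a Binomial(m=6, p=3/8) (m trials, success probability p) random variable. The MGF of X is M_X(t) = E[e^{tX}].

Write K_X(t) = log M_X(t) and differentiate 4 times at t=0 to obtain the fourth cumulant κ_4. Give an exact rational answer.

M_X(t) = (3*e^(t)/8 + 5/8)^6
K_X(t) = log M_X(t) = 6*log(3*e^(t)/8 + 5/8)
K′(t) = 18*e^(t)/(3*e^(t) + 5)
K′′(t) = 90*e^(t)/(9*e^(2*t) + 30*e^(t) + 25)
K′′′(t) = (-270*e^(2*t) + 450*e^(t))/(27*e^(3*t) + 135*e^(2*t) + 225*e^(t) + 125)
K′′′′(t) = (810*e^(3*t) - 5400*e^(2*t) + 2250*e^(t))/(81*e^(4*t) + 540*e^(3*t) + 1350*e^(2*t) + 1500*e^(t) + 625)

κ_4 = K′′′′(0) = -585/1024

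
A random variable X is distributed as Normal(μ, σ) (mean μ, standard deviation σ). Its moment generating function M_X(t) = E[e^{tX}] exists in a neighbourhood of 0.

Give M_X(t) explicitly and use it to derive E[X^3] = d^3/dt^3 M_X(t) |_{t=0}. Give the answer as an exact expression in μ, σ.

E[X^3] = M′′′(0) = μ*(μ^2 + 3*σ^2)

M_X(t) = e^(μ*t + σ^2*t^2/2)
M′(t) = μ*e^(μ*t)*e^(σ^2*t^2/2) + σ^2*t*e^(μ*t)*e^(σ^2*t^2/2)
M′′(t) = μ^2*e^(μ*t)*e^(σ^2*t^2/2) + 2*μ*σ^2*t*e^(μ*t)*e^(σ^2*t^2/2) + σ^4*t^2*e^(μ*t)*e^(σ^2*t^2/2) + σ^2*e^(μ*t)*e^(σ^2*t^2/2)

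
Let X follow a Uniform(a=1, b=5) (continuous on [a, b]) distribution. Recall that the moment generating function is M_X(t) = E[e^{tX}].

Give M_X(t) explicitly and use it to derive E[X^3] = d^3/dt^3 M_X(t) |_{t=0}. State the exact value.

E[X^3] = d^3M/dt^3 |_{t=0} = 39

M_X(t) = (e^(5*t) - e^(t))/(4*t)
dM/dt = (5*t*e^(5*t) - t*e^(t) - e^(5*t) + e^(t))/(4*t^2)
d^2M/dt^2 = (25*t^2*e^(5*t) - t^2*e^(t) - 10*t*e^(5*t) + 2*t*e^(t) + 2*e^(5*t) - 2*e^(t))/(4*t^3)
d^3M/dt^3 = (125*t^3*e^(5*t) - t^3*e^(t) - 75*t^2*e^(5*t) + 3*t^2*e^(t) + 30*t*e^(5*t) - 6*t*e^(t) - 6*e^(5*t) + 6*e^(t))/(4*t^4)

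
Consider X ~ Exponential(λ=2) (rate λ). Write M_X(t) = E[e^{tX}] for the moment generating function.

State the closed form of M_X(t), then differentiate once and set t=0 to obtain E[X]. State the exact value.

E[X] = D[M](0) = 1/2

M_X(t) = 2/(2 - t)
D[M](t) = 2/(t^2 - 4*t + 4)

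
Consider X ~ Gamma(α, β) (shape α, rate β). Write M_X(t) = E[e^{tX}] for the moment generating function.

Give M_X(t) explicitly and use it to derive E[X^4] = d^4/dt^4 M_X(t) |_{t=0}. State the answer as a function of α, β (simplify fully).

M_X(t) = (β/(β - t))^α
dM/dt = -α*β^α*(1/(β - t))^α/(-β + t)
d^2M/dt^2 = (α^2*β^α*(1/(β - t))^α + α*β^α*(1/(β - t))^α)/(β^2 - 2*β*t + t^2)
d^3M/dt^3 = (-α^3*β^α*(1/(β - t))^α - 3*α^2*β^α*(1/(β - t))^α - 2*α*β^α*(1/(β - t))^α)/(-β^3 + 3*β^2*t - 3*β*t^2 + t^3)
d^4M/dt^4 = (α^4*β^α*(1/(β - t))^α + 6*α^3*β^α*(1/(β - t))^α + 11*α^2*β^α*(1/(β - t))^α + 6*α*β^α*(1/(β - t))^α)/(β^4 - 4*β^3*t + 6*β^2*t^2 - 4*β*t^3 + t^4)

E[X^4] = d^4M/dt^4 |_{t=0} = α*(α^3 + 6*α^2 + 11*α + 6)/β^4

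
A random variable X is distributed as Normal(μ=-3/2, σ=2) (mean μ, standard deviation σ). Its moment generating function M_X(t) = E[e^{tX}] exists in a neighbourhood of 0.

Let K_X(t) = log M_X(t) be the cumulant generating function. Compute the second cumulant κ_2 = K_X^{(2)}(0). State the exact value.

M_X(t) = e^(2*t^2 - 3*t/2)
K_X(t) = log M_X(t) = 2*t^2 - 3*t/2
D^2[K](t) = 4

κ_2 = D^2[K](0) = 4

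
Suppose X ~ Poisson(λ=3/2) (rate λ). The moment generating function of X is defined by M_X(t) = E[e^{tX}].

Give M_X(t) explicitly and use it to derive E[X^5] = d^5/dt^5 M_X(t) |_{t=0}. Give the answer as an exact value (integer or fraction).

M_X(t) = e^(3*e^(t)/2 - 3/2)
D^5[M](t) = (243*e^(5*t)*e^(3*e^(t)/2) + 1620*e^(4*t)*e^(3*e^(t)/2) + 2700*e^(3*t)*e^(3*e^(t)/2) + 1080*e^(2*t)*e^(3*e^(t)/2) + 48*e^(t)*e^(3*e^(t)/2))*e^(-3/2)/32

E[X^5] = D^5[M](0) = 5691/32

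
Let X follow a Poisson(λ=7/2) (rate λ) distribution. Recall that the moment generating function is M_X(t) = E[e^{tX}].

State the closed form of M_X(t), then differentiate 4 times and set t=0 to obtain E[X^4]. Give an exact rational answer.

M_X(t) = e^(7*e^(t)/2 - 7/2)
M^(4)(t) = (2401*e^(4*t)*e^(7*e^(t)/2) + 4116*e^(3*t)*e^(7*e^(t)/2) + 1372*e^(2*t)*e^(7*e^(t)/2) + 56*e^(t)*e^(7*e^(t)/2))*e^(-7/2)/16

E[X^4] = M^(4)(0) = 7945/16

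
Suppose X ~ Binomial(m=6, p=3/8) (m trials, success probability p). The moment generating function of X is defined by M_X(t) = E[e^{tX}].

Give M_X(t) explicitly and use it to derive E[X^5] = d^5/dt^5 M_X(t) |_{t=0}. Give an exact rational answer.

E[X^5] = M^(5)(0) = 614943/2048

M_X(t) = (3*e^(t)/8 + 5/8)^6
M^(5)(t) = 177147*e^(6*t)/8192 + 11390625*e^(5*t)/131072 + 30375*e^(4*t)/256 + 4100625*e^(3*t)/65536 + 84375*e^(2*t)/8192 + 28125*e^(t)/131072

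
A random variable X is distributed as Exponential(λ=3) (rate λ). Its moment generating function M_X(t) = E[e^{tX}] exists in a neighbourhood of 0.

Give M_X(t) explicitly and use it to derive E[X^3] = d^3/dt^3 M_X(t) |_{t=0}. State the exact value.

E[X^3] = D^3[M](0) = 2/9

M_X(t) = 3/(3 - t)
D^3[M](t) = 18/(t^4 - 12*t^3 + 54*t^2 - 108*t + 81)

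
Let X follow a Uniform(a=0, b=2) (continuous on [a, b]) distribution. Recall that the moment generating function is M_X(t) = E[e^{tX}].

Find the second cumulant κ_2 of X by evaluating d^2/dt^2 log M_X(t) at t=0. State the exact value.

κ_2 = d^2K/dt^2 |_{t=0} = 1/3

M_X(t) = (e^(2*t) - 1)/(2*t)
K_X(t) = log M_X(t) = -log(t) + log(e^(2*t) - 1) - log(2)
dK/dt = (2*t*e^(2*t) - e^(2*t) + 1)/(t*e^(2*t) - t)
d^2K/dt^2 = (-4*t^2*e^(2*t) + e^(4*t) - 2*e^(2*t) + 1)/(t^2*e^(4*t) - 2*t^2*e^(2*t) + t^2)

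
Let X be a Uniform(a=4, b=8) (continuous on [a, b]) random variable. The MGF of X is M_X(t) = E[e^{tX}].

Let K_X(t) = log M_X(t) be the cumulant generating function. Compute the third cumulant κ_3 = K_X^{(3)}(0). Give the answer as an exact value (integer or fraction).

M_X(t) = (e^(8*t) - e^(4*t))/(4*t)
K_X(t) = log M_X(t) = -log(t) + log(e^(8*t) - e^(4*t)) - 2*log(2)
K^(3)(t) = (64*t^3*e^(8*t) + 64*t^3*e^(4*t) - 2*e^(12*t) + 6*e^(8*t) - 6*e^(4*t) + 2)/(t^3*e^(12*t) - 3*t^3*e^(8*t) + 3*t^3*e^(4*t) - t^3)

κ_3 = K^(3)(0) = 0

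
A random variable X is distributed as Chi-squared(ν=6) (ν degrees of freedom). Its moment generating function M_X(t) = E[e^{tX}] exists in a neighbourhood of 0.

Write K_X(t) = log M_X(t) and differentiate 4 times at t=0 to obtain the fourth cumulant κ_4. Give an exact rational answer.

M_X(t) = (1 - 2*t)^(-3)
K_X(t) = log M_X(t) = -3*log(1 - 2*t)
dK/dt = -6/(2*t - 1)
d^2K/dt^2 = 12/(4*t^2 - 4*t + 1)
d^3K/dt^3 = -48/(8*t^3 - 12*t^2 + 6*t - 1)
d^4K/dt^4 = 288/(16*t^4 - 32*t^3 + 24*t^2 - 8*t + 1)

κ_4 = d^4K/dt^4 |_{t=0} = 288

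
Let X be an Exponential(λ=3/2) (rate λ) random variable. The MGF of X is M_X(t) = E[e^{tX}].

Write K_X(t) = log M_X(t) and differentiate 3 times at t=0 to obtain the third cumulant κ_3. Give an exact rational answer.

M_X(t) = 3/(2*(3/2 - t))
K_X(t) = log M_X(t) = -log(3/2 - t) - log(2) + log(3)
K′(t) = -2/(2*t - 3)
K′′(t) = 4/(4*t^2 - 12*t + 9)
K′′′(t) = -16/(8*t^3 - 36*t^2 + 54*t - 27)

κ_3 = K′′′(0) = 16/27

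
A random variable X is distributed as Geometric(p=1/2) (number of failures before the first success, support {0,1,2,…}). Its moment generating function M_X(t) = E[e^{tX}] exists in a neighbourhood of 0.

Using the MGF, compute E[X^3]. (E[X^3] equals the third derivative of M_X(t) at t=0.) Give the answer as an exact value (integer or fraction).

M_X(t) = 1/(2*(1 - e^(t)/2))
M′(t) = e^(t)/(e^(2*t) - 4*e^(t) + 4)
M′′(t) = (-e^(2*t) - 2*e^(t))/(e^(3*t) - 6*e^(2*t) + 12*e^(t) - 8)
M′′′(t) = (e^(3*t) + 8*e^(2*t) + 4*e^(t))/(e^(4*t) - 8*e^(3*t) + 24*e^(2*t) - 32*e^(t) + 16)

E[X^3] = M′′′(0) = 13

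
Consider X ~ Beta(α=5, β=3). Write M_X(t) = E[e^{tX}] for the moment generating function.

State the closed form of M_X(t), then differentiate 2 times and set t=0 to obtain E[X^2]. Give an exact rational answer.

E[X^2] = M′′(0) = 5/12

M_X(t) = ₁F₁(5; 8; t)
M′(t) = 5*₁F₁(6; 9; t)/8
M′′(t) = 5*₁F₁(7; 10; t)/12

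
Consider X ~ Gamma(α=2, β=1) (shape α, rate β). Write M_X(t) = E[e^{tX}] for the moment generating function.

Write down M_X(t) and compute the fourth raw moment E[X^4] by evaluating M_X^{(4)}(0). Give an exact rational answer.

M_X(t) = (1 - t)^(-2)
M^(4)(t) = 120/(t^6 - 6*t^5 + 15*t^4 - 20*t^3 + 15*t^2 - 6*t + 1)

E[X^4] = M^(4)(0) = 120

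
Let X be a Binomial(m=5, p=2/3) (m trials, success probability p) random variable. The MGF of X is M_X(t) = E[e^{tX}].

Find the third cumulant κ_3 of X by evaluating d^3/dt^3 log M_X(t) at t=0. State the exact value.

M_X(t) = (2*e^(t)/3 + 1/3)^5
K_X(t) = log M_X(t) = 5*log(2*e^(t)/3 + 1/3)
K^(3)(t) = (-20*e^(2*t) + 10*e^(t))/(8*e^(3*t) + 12*e^(2*t) + 6*e^(t) + 1)

κ_3 = K^(3)(0) = -10/27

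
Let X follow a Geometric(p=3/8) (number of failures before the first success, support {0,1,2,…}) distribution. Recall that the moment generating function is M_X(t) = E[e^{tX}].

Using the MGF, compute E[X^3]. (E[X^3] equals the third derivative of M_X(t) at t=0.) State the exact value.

E[X^3] = d^3M/dt^3 |_{t=0} = 415/9

M_X(t) = 3/(8*(1 - 5*e^(t)/8))
dM/dt = 15*e^(t)/(25*e^(2*t) - 80*e^(t) + 64)
d^2M/dt^2 = (-75*e^(2*t) - 120*e^(t))/(125*e^(3*t) - 600*e^(2*t) + 960*e^(t) - 512)
d^3M/dt^3 = (375*e^(3*t) + 2400*e^(2*t) + 960*e^(t))/(625*e^(4*t) - 4000*e^(3*t) + 9600*e^(2*t) - 10240*e^(t) + 4096)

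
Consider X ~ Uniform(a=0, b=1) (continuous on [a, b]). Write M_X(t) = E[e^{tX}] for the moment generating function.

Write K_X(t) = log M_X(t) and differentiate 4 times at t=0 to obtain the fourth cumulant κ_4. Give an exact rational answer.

κ_4 = d^4K/dt^4 |_{t=0} = -1/120

M_X(t) = (e^(t) - 1)/t
K_X(t) = log M_X(t) = -log(t) + log(e^(t) - 1)
dK/dt = (t*e^(t) - e^(t) + 1)/(t*e^(t) - t)
d^2K/dt^2 = (-t^2*e^(t) + e^(2*t) - 2*e^(t) + 1)/(t^2*e^(2*t) - 2*t^2*e^(t) + t^2)
d^3K/dt^3 = (t^3*e^(2*t) + t^3*e^(t) - 2*e^(3*t) + 6*e^(2*t) - 6*e^(t) + 2)/(t^3*e^(3*t) - 3*t^3*e^(2*t) + 3*t^3*e^(t) - t^3)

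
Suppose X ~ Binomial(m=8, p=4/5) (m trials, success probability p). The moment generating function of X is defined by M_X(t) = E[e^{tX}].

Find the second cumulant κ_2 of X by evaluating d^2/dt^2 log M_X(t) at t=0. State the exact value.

κ_2 = K^(2)(0) = 32/25

M_X(t) = (4*e^(t)/5 + 1/5)^8
K_X(t) = log M_X(t) = 8*log(4*e^(t)/5 + 1/5)
K^(2)(t) = 32*e^(t)/(16*e^(2*t) + 8*e^(t) + 1)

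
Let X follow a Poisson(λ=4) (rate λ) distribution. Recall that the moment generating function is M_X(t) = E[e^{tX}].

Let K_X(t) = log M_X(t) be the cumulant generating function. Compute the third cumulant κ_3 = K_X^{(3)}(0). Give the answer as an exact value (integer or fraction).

M_X(t) = e^(4*e^(t) - 4)
K_X(t) = log M_X(t) = 4*e^(t) - 4
dK/dt = 4*e^(t)
d^2K/dt^2 = 4*e^(t)
d^3K/dt^3 = 4*e^(t)

κ_3 = d^3K/dt^3 |_{t=0} = 4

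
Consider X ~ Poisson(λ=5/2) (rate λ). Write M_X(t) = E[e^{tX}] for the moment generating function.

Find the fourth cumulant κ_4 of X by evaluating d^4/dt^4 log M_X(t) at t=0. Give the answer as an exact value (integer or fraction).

M_X(t) = e^(5*e^(t)/2 - 5/2)
K_X(t) = log M_X(t) = 5*e^(t)/2 - 5/2
D^4[K](t) = 5*e^(t)/2

κ_4 = D^4[K](0) = 5/2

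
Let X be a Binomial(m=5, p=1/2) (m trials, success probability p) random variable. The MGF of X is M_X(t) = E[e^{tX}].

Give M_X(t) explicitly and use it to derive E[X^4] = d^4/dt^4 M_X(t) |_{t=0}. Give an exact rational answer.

M_X(t) = (e^(t)/2 + 1/2)^5
M′(t) = 5*e^(5*t)/32 + 5*e^(4*t)/8 + 15*e^(3*t)/16 + 5*e^(2*t)/8 + 5*e^(t)/32
M′′(t) = 25*e^(5*t)/32 + 5*e^(4*t)/2 + 45*e^(3*t)/16 + 5*e^(2*t)/4 + 5*e^(t)/32
M′′′(t) = 125*e^(5*t)/32 + 10*e^(4*t) + 135*e^(3*t)/16 + 5*e^(2*t)/2 + 5*e^(t)/32
M′′′′(t) = 625*e^(5*t)/32 + 40*e^(4*t) + 405*e^(3*t)/16 + 5*e^(2*t) + 5*e^(t)/32

E[X^4] = M′′′′(0) = 90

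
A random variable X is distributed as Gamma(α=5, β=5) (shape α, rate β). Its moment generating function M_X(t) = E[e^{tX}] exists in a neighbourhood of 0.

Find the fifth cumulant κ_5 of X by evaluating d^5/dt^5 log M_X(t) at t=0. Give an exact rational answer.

M_X(t) = 3125/(5 - t)^5
K_X(t) = log M_X(t) = -5*log(5 - t) + 5*log(5)
D^5[K](t) = -120/(t^5 - 25*t^4 + 250*t^3 - 1250*t^2 + 3125*t - 3125)

κ_5 = D^5[K](0) = 24/625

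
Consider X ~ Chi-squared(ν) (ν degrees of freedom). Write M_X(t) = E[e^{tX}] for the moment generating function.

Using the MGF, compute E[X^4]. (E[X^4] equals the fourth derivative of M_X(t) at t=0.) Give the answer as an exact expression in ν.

E[X^4] = d^4M/dt^4 |_{t=0} = ν*(ν^3 + 12*ν^2 + 44*ν + 48)

M_X(t) = (1 - 2*t)^(-ν/2)
dM/dt = -ν/(2*t*(1 - 2*t)^(ν/2) - (1 - 2*t)^(ν/2))
d^2M/dt^2 = (ν^2 + 2*ν)/(4*t^2*(1 - 2*t)^(ν/2) - 4*t*(1 - 2*t)^(ν/2) + (1 - 2*t)^(ν/2))
d^3M/dt^3 = (-ν^3 - 6*ν^2 - 8*ν)/(8*t^3*(1 - 2*t)^(ν/2) - 12*t^2*(1 - 2*t)^(ν/2) + 6*t*(1 - 2*t)^(ν/2) - (1 - 2*t)^(ν/2))
d^4M/dt^4 = (ν^4 + 12*ν^3 + 44*ν^2 + 48*ν)/(16*t^4*(1 - 2*t)^(ν/2) - 32*t^3*(1 - 2*t)^(ν/2) + 24*t^2*(1 - 2*t)^(ν/2) - 8*t*(1 - 2*t)^(ν/2) + (1 - 2*t)^(ν/2))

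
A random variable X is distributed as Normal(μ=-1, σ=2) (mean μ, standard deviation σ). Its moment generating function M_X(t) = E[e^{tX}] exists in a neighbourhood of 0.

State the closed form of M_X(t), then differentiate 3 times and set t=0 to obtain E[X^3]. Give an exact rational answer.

E[X^3] = D^3[M](0) = -13

M_X(t) = e^(2*t^2 - t)
D^3[M](t) = (64*t^3*e^(2*t^2) - 48*t^2*e^(2*t^2) + 60*t*e^(2*t^2) - 13*e^(2*t^2))*e^(-t)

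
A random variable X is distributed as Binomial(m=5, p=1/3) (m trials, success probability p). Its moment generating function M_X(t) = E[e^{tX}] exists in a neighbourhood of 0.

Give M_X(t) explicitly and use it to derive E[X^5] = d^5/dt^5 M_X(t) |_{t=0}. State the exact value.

M_X(t) = (e^(t)/3 + 2/3)^5
M′(t) = 5*e^(5*t)/243 + 40*e^(4*t)/243 + 40*e^(3*t)/81 + 160*e^(2*t)/243 + 80*e^(t)/243
M′′(t) = 25*e^(5*t)/243 + 160*e^(4*t)/243 + 40*e^(3*t)/27 + 320*e^(2*t)/243 + 80*e^(t)/243
M′′′(t) = 125*e^(5*t)/243 + 640*e^(4*t)/243 + 40*e^(3*t)/9 + 640*e^(2*t)/243 + 80*e^(t)/243
M′′′′(t) = 625*e^(5*t)/243 + 2560*e^(4*t)/243 + 40*e^(3*t)/3 + 1280*e^(2*t)/243 + 80*e^(t)/243
M′′′′′(t) = 3125*e^(5*t)/243 + 10240*e^(4*t)/243 + 40*e^(3*t) + 2560*e^(2*t)/243 + 80*e^(t)/243

E[X^5] = M′′′′′(0) = 8575/81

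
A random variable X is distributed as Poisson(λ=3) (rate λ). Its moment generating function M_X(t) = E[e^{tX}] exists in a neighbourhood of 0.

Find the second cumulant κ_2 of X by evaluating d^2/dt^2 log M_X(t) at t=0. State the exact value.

κ_2 = K^(2)(0) = 3

M_X(t) = e^(3*e^(t) - 3)
K_X(t) = log M_X(t) = 3*e^(t) - 3
K^(2)(t) = 3*e^(t)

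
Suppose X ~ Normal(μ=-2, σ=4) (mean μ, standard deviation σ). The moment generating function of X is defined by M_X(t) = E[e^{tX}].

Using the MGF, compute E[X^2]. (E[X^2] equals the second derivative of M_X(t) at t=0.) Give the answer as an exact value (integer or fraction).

M_X(t) = e^(8*t^2 - 2*t)
M^(2)(t) = (256*t^2*e^(8*t^2) - 64*t*e^(8*t^2) + 20*e^(8*t^2))*e^(-2*t)

E[X^2] = M^(2)(0) = 20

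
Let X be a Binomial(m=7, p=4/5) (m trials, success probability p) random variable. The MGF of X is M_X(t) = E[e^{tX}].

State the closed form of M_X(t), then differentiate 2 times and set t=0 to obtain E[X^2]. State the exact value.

E[X^2] = D^2[M](0) = 812/25

M_X(t) = (4*e^(t)/5 + 1/5)^7
D^2[M](t) = 802816*e^(7*t)/78125 + 1032192*e^(6*t)/78125 + 21504*e^(5*t)/3125 + 28672*e^(4*t)/15625 + 4032*e^(3*t)/15625 + 1344*e^(2*t)/78125 + 28*e^(t)/78125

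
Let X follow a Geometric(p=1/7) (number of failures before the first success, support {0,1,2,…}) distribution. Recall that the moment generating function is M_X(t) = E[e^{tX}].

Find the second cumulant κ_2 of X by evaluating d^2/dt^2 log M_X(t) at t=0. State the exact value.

M_X(t) = 1/(7*(1 - 6*e^(t)/7))
K_X(t) = log M_X(t) = -log(1 - 6*e^(t)/7) - log(7)
K′(t) = -6*e^(t)/(6*e^(t) - 7)
K′′(t) = 42*e^(t)/(36*e^(2*t) - 84*e^(t) + 49)

κ_2 = K′′(0) = 42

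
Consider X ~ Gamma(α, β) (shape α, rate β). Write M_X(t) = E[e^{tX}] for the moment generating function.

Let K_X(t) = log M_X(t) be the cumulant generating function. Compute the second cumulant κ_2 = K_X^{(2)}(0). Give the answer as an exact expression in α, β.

κ_2 = K′′(0) = α/β^2

M_X(t) = (β/(β - t))^α
K_X(t) = log M_X(t) = α*(log(β) - log(β - t))
K′(t) = -α/(-β + t)
K′′(t) = α/(β^2 - 2*β*t + t^2)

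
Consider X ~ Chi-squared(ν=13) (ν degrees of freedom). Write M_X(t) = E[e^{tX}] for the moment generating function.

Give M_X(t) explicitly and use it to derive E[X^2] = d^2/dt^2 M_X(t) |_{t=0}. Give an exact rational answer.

E[X^2] = d^2M/dt^2 |_{t=0} = 195

M_X(t) = (1 - 2*t)^(-13/2)
dM/dt = -13/(128*t^7*√(1 - 2*t) - 448*t^6*√(1 - 2*t) + 672*t^5*√(1 - 2*t) - 560*t^4*√(1 - 2*t) + 280*t^3*√(1 - 2*t) - 84*t^2*√(1 - 2*t) + 14*t*√(1 - 2*t) - √(1 - 2*t))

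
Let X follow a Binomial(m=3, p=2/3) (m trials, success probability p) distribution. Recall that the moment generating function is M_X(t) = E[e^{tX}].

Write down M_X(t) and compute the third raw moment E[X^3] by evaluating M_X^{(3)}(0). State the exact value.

E[X^3] = D^3[M](0) = 106/9

M_X(t) = (2*e^(t)/3 + 1/3)^3
D^3[M](t) = 8*e^(3*t) + 32*e^(2*t)/9 + 2*e^(t)/9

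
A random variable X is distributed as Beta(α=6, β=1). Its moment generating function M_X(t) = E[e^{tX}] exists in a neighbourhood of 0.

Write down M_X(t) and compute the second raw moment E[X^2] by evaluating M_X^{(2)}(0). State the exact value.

M_X(t) = ₁F₁(6; 7; t)
M′(t) = 6*₁F₁(7; 8; t)/7
M′′(t) = 3*₁F₁(8; 9; t)/4

E[X^2] = M′′(0) = 3/4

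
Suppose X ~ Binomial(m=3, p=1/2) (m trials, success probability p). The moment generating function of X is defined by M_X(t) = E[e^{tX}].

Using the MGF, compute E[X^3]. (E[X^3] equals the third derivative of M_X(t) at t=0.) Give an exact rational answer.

M_X(t) = (e^(t)/2 + 1/2)^3
M′(t) = 3*e^(3*t)/8 + 3*e^(2*t)/4 + 3*e^(t)/8
M′′(t) = 9*e^(3*t)/8 + 3*e^(2*t)/2 + 3*e^(t)/8
M′′′(t) = 27*e^(3*t)/8 + 3*e^(2*t) + 3*e^(t)/8

E[X^3] = M′′′(0) = 27/4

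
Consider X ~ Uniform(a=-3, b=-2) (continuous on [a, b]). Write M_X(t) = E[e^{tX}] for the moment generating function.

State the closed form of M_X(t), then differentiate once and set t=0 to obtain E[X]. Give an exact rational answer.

E[X] = dM/dt |_{t=0} = -5/2

M_X(t) = (e^(-2*t) - e^(-3*t))/t
dM/dt = (-2*t*e^(t) + 3*t - e^(t) + 1)*e^(-3*t)/t^2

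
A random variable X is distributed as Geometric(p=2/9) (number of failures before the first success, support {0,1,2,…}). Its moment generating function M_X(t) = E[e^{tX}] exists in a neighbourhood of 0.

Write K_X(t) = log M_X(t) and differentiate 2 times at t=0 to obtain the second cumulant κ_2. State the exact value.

κ_2 = K′′(0) = 63/4

M_X(t) = 2/(9*(1 - 7*e^(t)/9))
K_X(t) = log M_X(t) = -log(1 - 7*e^(t)/9) - 2*log(3) + log(2)
K′(t) = -7*e^(t)/(7*e^(t) - 9)
K′′(t) = 63*e^(t)/(49*e^(2*t) - 126*e^(t) + 81)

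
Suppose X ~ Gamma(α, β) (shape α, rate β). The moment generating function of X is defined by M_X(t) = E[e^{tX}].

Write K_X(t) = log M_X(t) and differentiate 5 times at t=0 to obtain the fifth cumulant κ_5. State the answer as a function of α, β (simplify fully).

κ_5 = K′′′′′(0) = 24*α/β^5

M_X(t) = (β/(β - t))^α
K_X(t) = log M_X(t) = α*(log(β) - log(β - t))
K′(t) = -α/(-β + t)
K′′(t) = α/(β^2 - 2*β*t + t^2)
K′′′(t) = -2*α/(-β^3 + 3*β^2*t - 3*β*t^2 + t^3)
K′′′′(t) = 6*α/(β^4 - 4*β^3*t + 6*β^2*t^2 - 4*β*t^3 + t^4)
K′′′′′(t) = -24*α/(-β^5 + 5*β^4*t - 10*β^3*t^2 + 10*β^2*t^3 - 5*β*t^4 + t^5)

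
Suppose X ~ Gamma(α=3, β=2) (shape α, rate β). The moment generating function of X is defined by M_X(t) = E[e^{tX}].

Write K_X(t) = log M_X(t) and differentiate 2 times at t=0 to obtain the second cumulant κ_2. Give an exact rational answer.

κ_2 = d^2K/dt^2 |_{t=0} = 3/4

M_X(t) = 8/(2 - t)^3
K_X(t) = log M_X(t) = -3*log(2 - t) + 3*log(2)
dK/dt = -3/(t - 2)
d^2K/dt^2 = 3/(t^2 - 4*t + 4)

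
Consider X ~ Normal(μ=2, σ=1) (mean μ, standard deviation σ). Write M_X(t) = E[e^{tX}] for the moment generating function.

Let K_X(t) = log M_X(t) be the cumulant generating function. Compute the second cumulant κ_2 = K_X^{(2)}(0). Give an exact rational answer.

M_X(t) = e^(t^2/2 + 2*t)
K_X(t) = log M_X(t) = t^2/2 + 2*t
K^(2)(t) = 1

κ_2 = K^(2)(0) = 1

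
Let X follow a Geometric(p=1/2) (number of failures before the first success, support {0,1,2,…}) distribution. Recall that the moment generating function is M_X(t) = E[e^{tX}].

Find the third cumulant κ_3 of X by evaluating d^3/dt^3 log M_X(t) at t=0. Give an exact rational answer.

M_X(t) = 1/(2*(1 - e^(t)/2))
K_X(t) = log M_X(t) = -log(1 - e^(t)/2) - log(2)
K′(t) = -e^(t)/(e^(t) - 2)
K′′(t) = 2*e^(t)/(e^(2*t) - 4*e^(t) + 4)
K′′′(t) = (-2*e^(2*t) - 4*e^(t))/(e^(3*t) - 6*e^(2*t) + 12*e^(t) - 8)

κ_3 = K′′′(0) = 6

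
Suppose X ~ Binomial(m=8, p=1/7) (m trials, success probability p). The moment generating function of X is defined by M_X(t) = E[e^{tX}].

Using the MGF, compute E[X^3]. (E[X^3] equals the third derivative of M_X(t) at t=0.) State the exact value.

M_X(t) = (e^(t)/7 + 6/7)^8

E[X^3] = D^3[M](0) = 272/49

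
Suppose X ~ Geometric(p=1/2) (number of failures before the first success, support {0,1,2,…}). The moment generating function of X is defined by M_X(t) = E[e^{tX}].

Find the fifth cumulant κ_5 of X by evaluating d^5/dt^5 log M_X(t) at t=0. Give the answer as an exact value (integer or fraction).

κ_5 = K′′′′′(0) = 150

M_X(t) = 1/(2*(1 - e^(t)/2))
K_X(t) = log M_X(t) = -log(1 - e^(t)/2) - log(2)
K′(t) = -e^(t)/(e^(t) - 2)
K′′(t) = 2*e^(t)/(e^(2*t) - 4*e^(t) + 4)
K′′′(t) = (-2*e^(2*t) - 4*e^(t))/(e^(3*t) - 6*e^(2*t) + 12*e^(t) - 8)
K′′′′(t) = (2*e^(3*t) + 16*e^(2*t) + 8*e^(t))/(e^(4*t) - 8*e^(3*t) + 24*e^(2*t) - 32*e^(t) + 16)
K′′′′′(t) = (-2*e^(4*t) - 44*e^(3*t) - 88*e^(2*t) - 16*e^(t))/(e^(5*t) - 10*e^(4*t) + 40*e^(3*t) - 80*e^(2*t) + 80*e^(t) - 32)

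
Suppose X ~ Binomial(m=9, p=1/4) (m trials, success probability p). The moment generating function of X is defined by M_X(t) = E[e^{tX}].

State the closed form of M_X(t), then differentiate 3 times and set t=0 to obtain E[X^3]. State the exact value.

E[X^3] = M^(3)(0) = 189/8

M_X(t) = (e^(t)/4 + 3/4)^9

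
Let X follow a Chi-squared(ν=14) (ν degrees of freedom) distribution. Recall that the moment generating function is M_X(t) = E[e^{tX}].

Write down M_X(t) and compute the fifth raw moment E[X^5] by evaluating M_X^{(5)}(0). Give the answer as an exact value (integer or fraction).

M_X(t) = (1 - 2*t)^(-7)
D^5[M](t) = 1774080/(4096*t^12 - 24576*t^11 + 67584*t^10 - 112640*t^9 + 126720*t^8 - 101376*t^7 + 59136*t^6 - 25344*t^5 + 7920*t^4 - 1760*t^3 + 264*t^2 - 24*t + 1)

E[X^5] = D^5[M](0) = 1774080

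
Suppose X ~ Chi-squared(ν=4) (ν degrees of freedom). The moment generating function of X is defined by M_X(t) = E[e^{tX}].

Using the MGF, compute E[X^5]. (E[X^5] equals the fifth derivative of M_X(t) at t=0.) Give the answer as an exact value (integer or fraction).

M_X(t) = (1 - 2*t)^(-2)
D^5[M](t) = -23040/(128*t^7 - 448*t^6 + 672*t^5 - 560*t^4 + 280*t^3 - 84*t^2 + 14*t - 1)

E[X^5] = D^5[M](0) = 23040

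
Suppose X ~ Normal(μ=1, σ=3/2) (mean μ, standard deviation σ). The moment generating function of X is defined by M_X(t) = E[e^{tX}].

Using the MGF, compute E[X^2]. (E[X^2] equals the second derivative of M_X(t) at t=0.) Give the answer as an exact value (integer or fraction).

E[X^2] = M^(2)(0) = 13/4

M_X(t) = e^(9*t^2/8 + t)
M^(2)(t) = 81*t^2*e^(t)*e^(9*t^2/8)/16 + 9*t*e^(t)*e^(9*t^2/8)/2 + 13*e^(t)*e^(9*t^2/8)/4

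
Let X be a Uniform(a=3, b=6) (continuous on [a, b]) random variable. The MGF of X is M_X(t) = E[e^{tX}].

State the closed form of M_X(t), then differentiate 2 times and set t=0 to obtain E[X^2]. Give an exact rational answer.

E[X^2] = M′′(0) = 21

M_X(t) = (e^(6*t) - e^(3*t))/(3*t)
M′(t) = (6*t*e^(6*t) - 3*t*e^(3*t) - e^(6*t) + e^(3*t))/(3*t^2)
M′′(t) = (36*t^2*e^(6*t) - 9*t^2*e^(3*t) - 12*t*e^(6*t) + 6*t*e^(3*t) + 2*e^(6*t) - 2*e^(3*t))/(3*t^3)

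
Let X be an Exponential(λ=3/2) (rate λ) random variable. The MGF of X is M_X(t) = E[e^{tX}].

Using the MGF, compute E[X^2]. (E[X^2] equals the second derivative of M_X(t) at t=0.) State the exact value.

E[X^2] = d^2M/dt^2 |_{t=0} = 8/9

M_X(t) = 3/(2*(3/2 - t))
dM/dt = 6/(4*t^2 - 12*t + 9)
d^2M/dt^2 = -24/(8*t^3 - 36*t^2 + 54*t - 27)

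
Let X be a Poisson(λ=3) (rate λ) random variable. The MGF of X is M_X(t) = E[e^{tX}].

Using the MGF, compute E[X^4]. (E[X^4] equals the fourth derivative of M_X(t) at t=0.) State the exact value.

M_X(t) = e^(3*e^(t) - 3)
M^(4)(t) = (81*e^(4*t)*e^(3*e^(t)) + 162*e^(3*t)*e^(3*e^(t)) + 63*e^(2*t)*e^(3*e^(t)) + 3*e^(t)*e^(3*e^(t)))*e^(-3)

E[X^4] = M^(4)(0) = 309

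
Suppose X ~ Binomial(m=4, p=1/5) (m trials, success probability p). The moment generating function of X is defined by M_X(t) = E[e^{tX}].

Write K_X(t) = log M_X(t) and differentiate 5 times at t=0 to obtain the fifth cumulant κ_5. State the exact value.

M_X(t) = (e^(t)/5 + 4/5)^4
K_X(t) = log M_X(t) = 4*log(e^(t)/5 + 4/5)
K^(5)(t) = (-16*e^(4*t) + 704*e^(3*t) - 2816*e^(2*t) + 1024*e^(t))/(e^(5*t) + 20*e^(4*t) + 160*e^(3*t) + 640*e^(2*t) + 1280*e^(t) + 1024)

κ_5 = K^(5)(0) = -1104/3125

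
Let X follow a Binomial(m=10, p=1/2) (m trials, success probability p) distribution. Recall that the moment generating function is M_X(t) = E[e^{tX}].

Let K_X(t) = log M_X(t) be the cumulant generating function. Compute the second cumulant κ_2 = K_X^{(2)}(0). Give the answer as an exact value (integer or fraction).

κ_2 = K′′(0) = 5/2

M_X(t) = (e^(t)/2 + 1/2)^10
K_X(t) = log M_X(t) = 10*log(e^(t)/2 + 1/2)
K′(t) = 10*e^(t)/(e^(t) + 1)
K′′(t) = 10*e^(t)/(e^(2*t) + 2*e^(t) + 1)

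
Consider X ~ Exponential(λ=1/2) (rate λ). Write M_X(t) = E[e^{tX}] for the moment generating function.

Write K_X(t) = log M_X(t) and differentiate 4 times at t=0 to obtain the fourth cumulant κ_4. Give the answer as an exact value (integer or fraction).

M_X(t) = 1/(2*(1/2 - t))
K_X(t) = log M_X(t) = -log(1/2 - t) - log(2)
K^(4)(t) = 96/(16*t^4 - 32*t^3 + 24*t^2 - 8*t + 1)

κ_4 = K^(4)(0) = 96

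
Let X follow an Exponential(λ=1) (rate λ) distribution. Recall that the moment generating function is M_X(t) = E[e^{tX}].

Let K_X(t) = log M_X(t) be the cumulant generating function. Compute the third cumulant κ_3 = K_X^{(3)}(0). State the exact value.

κ_3 = K′′′(0) = 2

M_X(t) = 1/(1 - t)
K_X(t) = log M_X(t) = -log(1 - t)
K′(t) = -1/(t - 1)
K′′(t) = 1/(t^2 - 2*t + 1)
K′′′(t) = -2/(t^3 - 3*t^2 + 3*t - 1)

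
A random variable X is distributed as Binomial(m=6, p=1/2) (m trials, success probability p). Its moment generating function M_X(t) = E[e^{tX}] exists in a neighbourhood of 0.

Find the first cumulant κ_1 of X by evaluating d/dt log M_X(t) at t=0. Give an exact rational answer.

κ_1 = dK/dt |_{t=0} = 3

M_X(t) = (e^(t)/2 + 1/2)^6
K_X(t) = log M_X(t) = 6*log(e^(t)/2 + 1/2)
dK/dt = 6*e^(t)/(e^(t) + 1)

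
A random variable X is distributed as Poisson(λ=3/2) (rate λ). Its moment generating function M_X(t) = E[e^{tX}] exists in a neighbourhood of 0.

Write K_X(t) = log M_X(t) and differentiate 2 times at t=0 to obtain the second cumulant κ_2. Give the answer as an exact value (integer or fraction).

M_X(t) = e^(3*e^(t)/2 - 3/2)
K_X(t) = log M_X(t) = 3*e^(t)/2 - 3/2
dK/dt = 3*e^(t)/2
d^2K/dt^2 = 3*e^(t)/2

κ_2 = d^2K/dt^2 |_{t=0} = 3/2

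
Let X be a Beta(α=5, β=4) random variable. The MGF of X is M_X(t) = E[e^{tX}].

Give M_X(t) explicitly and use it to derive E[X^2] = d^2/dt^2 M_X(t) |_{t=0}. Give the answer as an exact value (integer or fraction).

E[X^2] = d^2M/dt^2 |_{t=0} = 1/3

M_X(t) = ₁F₁(5; 9; t)
dM/dt = 5*₁F₁(6; 10; t)/9
d^2M/dt^2 = ₁F₁(7; 11; t)/3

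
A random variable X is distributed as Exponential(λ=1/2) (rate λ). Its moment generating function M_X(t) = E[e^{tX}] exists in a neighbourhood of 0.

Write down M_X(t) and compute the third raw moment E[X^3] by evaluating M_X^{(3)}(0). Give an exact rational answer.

M_X(t) = 1/(2*(1/2 - t))
dM/dt = 2/(4*t^2 - 4*t + 1)
d^2M/dt^2 = -8/(8*t^3 - 12*t^2 + 6*t - 1)
d^3M/dt^3 = 48/(16*t^4 - 32*t^3 + 24*t^2 - 8*t + 1)

E[X^3] = d^3M/dt^3 |_{t=0} = 48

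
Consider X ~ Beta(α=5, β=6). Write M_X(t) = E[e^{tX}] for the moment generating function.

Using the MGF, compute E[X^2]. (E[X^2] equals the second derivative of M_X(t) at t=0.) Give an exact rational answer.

E[X^2] = d^2M/dt^2 |_{t=0} = 5/22

M_X(t) = ₁F₁(5; 11; t)
dM/dt = 5*₁F₁(6; 12; t)/11
d^2M/dt^2 = 5*₁F₁(7; 13; t)/22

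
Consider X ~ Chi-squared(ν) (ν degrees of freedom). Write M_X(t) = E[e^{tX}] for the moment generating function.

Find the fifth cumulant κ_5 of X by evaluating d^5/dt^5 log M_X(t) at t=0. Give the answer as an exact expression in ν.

M_X(t) = (1 - 2*t)^(-ν/2)
K_X(t) = log M_X(t) = -ν*log(1 - 2*t)/2
K^(5)(t) = -384*ν/(32*t^5 - 80*t^4 + 80*t^3 - 40*t^2 + 10*t - 1)

κ_5 = K^(5)(0) = 384*ν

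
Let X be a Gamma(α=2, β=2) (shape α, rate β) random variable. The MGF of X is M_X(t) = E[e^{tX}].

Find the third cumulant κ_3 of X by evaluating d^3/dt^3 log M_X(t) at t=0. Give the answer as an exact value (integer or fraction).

κ_3 = K′′′(0) = 1/2

M_X(t) = 4/(2 - t)^2
K_X(t) = log M_X(t) = -2*log(2 - t) + 2*log(2)
K′(t) = -2/(t - 2)
K′′(t) = 2/(t^2 - 4*t + 4)
K′′′(t) = -4/(t^3 - 6*t^2 + 12*t - 8)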